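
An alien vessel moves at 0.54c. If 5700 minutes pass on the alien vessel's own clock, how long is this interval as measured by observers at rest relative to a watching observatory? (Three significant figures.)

6770 minutes

γ = 1/√(1 − β²) = 1/√(1 − 0.2916) = 1/√0.7084 = 1/0.841665 = 1.1881.
The onboard clock measures proper time, so the interval in the rest frame of a watching observatory is dilated: Δt = γ·Δτ = 1.1881 × 5700 minutes = 6770 minutes.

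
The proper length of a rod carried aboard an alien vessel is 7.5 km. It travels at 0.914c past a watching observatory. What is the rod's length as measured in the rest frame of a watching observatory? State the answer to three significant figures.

Lorentz factor: γ = (1 − 0.835396)^(−1/2) = 2.4648.
Along the direction of motion the measured length is L₀/γ = 7.5/2.4648 = 3.04 km.

3.04 km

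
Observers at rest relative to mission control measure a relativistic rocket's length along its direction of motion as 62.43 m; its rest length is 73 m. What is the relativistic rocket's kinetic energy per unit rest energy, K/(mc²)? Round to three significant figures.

0.169

γ = L₀/L = 73/62.43 = 1.16931.
K/(mc²) = γ − 1 = 1.16931 − 1 = 0.169.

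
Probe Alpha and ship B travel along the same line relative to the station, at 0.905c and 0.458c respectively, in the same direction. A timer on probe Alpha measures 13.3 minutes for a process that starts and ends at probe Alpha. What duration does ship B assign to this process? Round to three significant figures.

Transform probe Alpha's velocity into ship B's frame: (0.905 − 0.458)/(1 − 0.905·0.458) = 0.447/0.58551, so the relative speed is 0.76344c.
γ for this relative speed: γ = 1/√(1 − 0.582841) = 1.5483.
The clock on probe Alpha records proper time, so ship B measures Δt = γΔτ = 1.5483 × 13.3 = 20.6 minutes.

20.6 minutes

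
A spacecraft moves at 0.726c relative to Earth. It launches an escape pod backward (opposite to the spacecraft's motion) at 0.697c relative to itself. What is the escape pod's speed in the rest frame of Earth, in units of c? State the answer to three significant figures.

0.0587c

In units of c, u = (u' + v)/(1 + u'v) with u' = −0.697 and v = 0.726.
Numerator: −0.697 + 0.726 = 0.029. Denominator: 1 + (−0.697)(0.726) = 0.493978.
u = 0.029/0.493978 = 0.058707, so the speed is 0.0587c.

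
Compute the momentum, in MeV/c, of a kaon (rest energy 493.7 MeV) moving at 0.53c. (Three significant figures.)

With β = 0.53, γ = 1/√(1 − 0.53²) = 1/√0.7191 = 1.1792.
Momentum: p = γβ·mc = 1.1792 × 0.53 × 493.7 MeV/c = 309 MeV/c.

309 MeV/c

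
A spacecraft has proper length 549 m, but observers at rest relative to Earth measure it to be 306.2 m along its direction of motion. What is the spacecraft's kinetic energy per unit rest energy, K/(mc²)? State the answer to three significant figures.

0.793

Length contraction gives γ = L₀/L = 549/306.2 = 1.79295.
Since K = (γ−1)mc², K/(mc²) = 1.79295 − 1 = 0.793.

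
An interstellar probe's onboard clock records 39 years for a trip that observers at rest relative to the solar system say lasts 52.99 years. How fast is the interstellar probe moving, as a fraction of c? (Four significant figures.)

γ = Δt/Δτ = 52.99/39 = 1.3587.
β = √(1 − 1/γ²) = √(1 − 0.541693) = √0.458307 = 0.6770.

0.6770c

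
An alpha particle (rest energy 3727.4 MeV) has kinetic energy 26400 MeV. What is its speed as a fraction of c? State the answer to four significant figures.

γ = 1 + K/(mc²) = 1 + 26400/3727.4 = 8.0827.
β = √(1 − 1/γ²) = √(1 − 0.0153069) = √0.9846931 = 0.9923.

0.9923c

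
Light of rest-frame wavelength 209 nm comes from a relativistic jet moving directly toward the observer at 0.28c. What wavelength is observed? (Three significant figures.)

157 nm

Relativistic Doppler for wavelength: λ_obs = λ_src · √((1−β)/(1+β)).
With β = 0.28: factor = √(0.72/1.28) = 0.75.
λ_obs = 209 × 0.75 = 157 nm.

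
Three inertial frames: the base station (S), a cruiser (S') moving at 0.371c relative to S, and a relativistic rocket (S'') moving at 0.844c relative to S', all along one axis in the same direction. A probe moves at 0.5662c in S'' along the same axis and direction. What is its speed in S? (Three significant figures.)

0.979c

Apply u = (u'+v)/(1+u'v) twice. Probe in the cruiser frame: (0.5662+0.844)/(1+0.5662·0.844) = 1.4102/1.4778728 = 0.95421c.
That velocity, transformed to the rest frame of the base station: (0.95421+0.371)/(1+0.95421·0.371) = 1.32521/1.35401191 = 0.97873c.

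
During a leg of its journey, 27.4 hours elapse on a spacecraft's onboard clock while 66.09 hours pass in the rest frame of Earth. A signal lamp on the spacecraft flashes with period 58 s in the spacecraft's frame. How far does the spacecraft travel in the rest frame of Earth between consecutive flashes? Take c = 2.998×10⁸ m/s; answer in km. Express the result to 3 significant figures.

γ = Δt/Δτ = 66.09/27.4 = 2.41204.
β = √(1 − 1/γ²) = 0.91001. Lab-frame period = γτ = 2.41204×58 s = 139.9 s. Distance = βc × γτ = 0.91001 × 2.998×10⁸ m/s × 139.9 s = 3.8168×10^10 m = 3.82×10^7 km.

3.82×10^7 km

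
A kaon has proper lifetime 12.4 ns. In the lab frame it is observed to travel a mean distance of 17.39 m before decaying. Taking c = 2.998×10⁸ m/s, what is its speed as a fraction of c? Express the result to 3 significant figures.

0.978c

d = βγcτ ⇒ βγ = d/(cτ) = 17.39 m / (3.71752 m) = 4.6778.
β = (βγ)/√(1+(βγ)²) = 4.6778/√22.8818 = 0.978.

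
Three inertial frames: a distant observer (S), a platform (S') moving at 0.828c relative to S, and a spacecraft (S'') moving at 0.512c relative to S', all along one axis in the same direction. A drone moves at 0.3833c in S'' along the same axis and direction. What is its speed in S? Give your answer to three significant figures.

Compose velocities in two stages. Stage 1 (into S'): u₁ = (0.3833+0.512)/(1+0.3833×0.512) = 0.74842.
Stage 2 (into S): u = (0.74842+0.828)/(1+0.74842×0.828) = 0.97328, so the speed is 0.973c.

0.973c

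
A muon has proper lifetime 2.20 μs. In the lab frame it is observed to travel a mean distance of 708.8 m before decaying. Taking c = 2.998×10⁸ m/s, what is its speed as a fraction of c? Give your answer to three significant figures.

d = βγcτ ⇒ βγ = d/(cτ) = 708.8 m / (659.56 m) = 1.0747.
β = (βγ)/√(1+(βγ)²) = 1.0747/√2.15498 = 0.732.

0.732c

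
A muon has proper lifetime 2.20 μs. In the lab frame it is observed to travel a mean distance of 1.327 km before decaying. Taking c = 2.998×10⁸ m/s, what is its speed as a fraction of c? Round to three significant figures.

0.895c

Lab distance = (lab lifetime)·v = γτ·βc, so βγ = d/(cτ) = 1327/(2.998×10⁸ × 2.200×10^-6) = 2.0119.
With βγ = 2.0119: γ² = 1 + (βγ)² = 5.04774, and β = (βγ)/γ = 2.0119/2.24672 = 0.895.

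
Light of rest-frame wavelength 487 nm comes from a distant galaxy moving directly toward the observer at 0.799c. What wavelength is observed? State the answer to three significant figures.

Relativistic Doppler for wavelength: λ_obs = λ_src · √((1−β)/(1+β)).
With β = 0.799: factor = √(0.201/1.799) = 0.33426.
λ_obs = 487 × 0.33426 = 163 nm.

163 nm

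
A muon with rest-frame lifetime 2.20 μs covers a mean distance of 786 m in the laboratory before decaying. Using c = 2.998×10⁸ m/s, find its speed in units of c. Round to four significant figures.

0.7660c

Let x = d/(cτ) = 786.0 m / (2.998×10⁸ m/s × 2.200×10^-6 s) = 1.1917. Since d = βγcτ, x = βγ = β/√(1−β²).
Solving: β² = x²/(1+x²) = 1.42015/2.42015 = 0.586802, so β = 0.7660.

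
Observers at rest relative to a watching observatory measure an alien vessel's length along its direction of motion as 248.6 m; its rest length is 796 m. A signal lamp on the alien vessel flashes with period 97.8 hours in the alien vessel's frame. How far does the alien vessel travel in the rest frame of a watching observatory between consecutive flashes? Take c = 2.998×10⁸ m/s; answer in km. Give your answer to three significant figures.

3.21×10^11 km

From L = L₀/γ: γ = 796/248.6 = 3.20193.
β = √(1 − 1/γ²) = 0.94998. Lab-frame period = γτ = 3.20193×97.8 hours = 313.15 hours. Distance = βc × γτ = 0.94998 × 2.998×10⁸ m/s × 1127340 s = 3.2107×10^14 m = 3.21×10^11 km.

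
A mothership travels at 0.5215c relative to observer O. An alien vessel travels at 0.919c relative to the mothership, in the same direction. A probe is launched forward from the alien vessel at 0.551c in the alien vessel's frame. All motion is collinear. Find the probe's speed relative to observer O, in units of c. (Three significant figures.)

Apply u = (u'+v)/(1+u'v) twice. Probe in the mothership frame: (0.551+0.919)/(1+0.551·0.919) = 1.47/1.506369 = 0.97586c.
That velocity, transformed to the rest frame of observer O: (0.97586+0.5215)/(1+0.97586·0.5215) = 1.49736/1.50891099 = 0.99234c.

0.992c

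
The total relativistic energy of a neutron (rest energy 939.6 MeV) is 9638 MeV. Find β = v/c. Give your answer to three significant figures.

0.995

Total energy E = γmc² gives γ = 9638/939.6 = 10.258.
Hence β = √(1 − 1/γ²) = √(1 − 0.0095033) = √0.9904967 = 0.995.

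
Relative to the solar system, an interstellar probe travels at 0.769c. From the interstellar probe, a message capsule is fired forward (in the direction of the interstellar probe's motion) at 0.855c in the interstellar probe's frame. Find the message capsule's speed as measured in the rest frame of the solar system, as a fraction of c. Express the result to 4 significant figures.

0.9798c

In units of c, u = (u' + v)/(1 + u'v) with u' = 0.855 and v = 0.769.
Numerator: 0.855 + 0.769 = 1.624. Denominator: 1 + (0.855)(0.769) = 1.657495.
u = 1.624/1.657495 = 0.97979, so the speed is 0.9798c.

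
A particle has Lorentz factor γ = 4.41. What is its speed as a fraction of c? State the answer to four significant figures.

0.9740c

β = √(1 − 1/γ²) = √(1 − 1/19.4481) = √0.948581 = 0.9740.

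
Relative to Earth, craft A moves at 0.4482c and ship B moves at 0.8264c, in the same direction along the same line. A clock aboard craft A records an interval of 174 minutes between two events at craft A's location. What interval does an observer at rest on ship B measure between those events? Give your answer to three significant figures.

218 minutes

Speed of craft A in ship B's frame: u = (v_A − v_B)/(1 − v_A v_B/c²) = (0.4482 − 0.8264)/(1 − 0.4482×0.8264) = −0.3782/0.62960752 = −0.60069; |u| = 0.60069c.
At |u| = 0.60069c, γ = (1 − 0.360828)^(−1/2) = 1.2508.
Craft A's interval is proper; time dilation gives Δt_B = γΔτ = 1.2508 × 174 minutes = 218 minutes.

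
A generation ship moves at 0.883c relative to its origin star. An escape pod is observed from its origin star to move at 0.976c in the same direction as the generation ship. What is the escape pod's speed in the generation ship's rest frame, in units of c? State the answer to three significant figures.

0.673c

Transform to the generation ship's frame: u' = (u − v)/(1 − uv/c²).
u' = (0.976 − 0.883)/(1 − 0.976×0.883) = 0.093/0.138192 = 0.67298.
Speed in the generation ship's frame: 0.673c (in the same direction).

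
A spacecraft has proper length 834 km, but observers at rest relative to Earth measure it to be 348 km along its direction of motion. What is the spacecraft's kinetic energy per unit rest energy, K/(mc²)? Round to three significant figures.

1.40

From L = L₀/γ: γ = 834/348 = 2.39655.
K/(mc²) = γ − 1 = 2.39655 − 1 = 1.40.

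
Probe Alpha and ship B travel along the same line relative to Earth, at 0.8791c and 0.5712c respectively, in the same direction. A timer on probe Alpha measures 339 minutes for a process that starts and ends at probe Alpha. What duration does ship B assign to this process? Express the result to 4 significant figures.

Speed of probe Alpha in ship B's frame: u = (v_A − v_B)/(1 − v_A v_B/c²) = (0.8791 − 0.5712)/(1 − 0.8791×0.5712) = 0.3079/0.49785808 = 0.61845; |u| = 0.61845c.
γ for this relative speed: γ = 1/√(1 − 0.38248) = 1.2725.
Probe Alpha's interval is proper; time dilation gives Δt_B = γΔτ = 1.2725 × 339 minutes = 431.4 minutes.

431.4 minutes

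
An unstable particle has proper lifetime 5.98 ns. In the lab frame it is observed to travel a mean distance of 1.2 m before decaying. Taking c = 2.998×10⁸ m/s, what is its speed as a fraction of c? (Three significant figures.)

0.556c

d = βγcτ ⇒ βγ = d/(cτ) = 1.200 m / (1.792804 m) = 0.66934.
β = (βγ)/√(1+(βγ)²) = 0.66934/√1.448016 = 0.556.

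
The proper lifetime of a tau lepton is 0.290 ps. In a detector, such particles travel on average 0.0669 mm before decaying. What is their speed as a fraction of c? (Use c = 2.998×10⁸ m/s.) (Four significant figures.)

Let x = d/(cτ) = 6.690×10^-5 m / (2.998×10⁸ m/s × 2.900×10^-13 s) = 0.76948. Since d = βγcτ, x = βγ = β/√(1−β²).
Solving: β² = x²/(1+x²) = 0.592099/1.592099 = 0.371898, so β = 0.6098.

0.6098c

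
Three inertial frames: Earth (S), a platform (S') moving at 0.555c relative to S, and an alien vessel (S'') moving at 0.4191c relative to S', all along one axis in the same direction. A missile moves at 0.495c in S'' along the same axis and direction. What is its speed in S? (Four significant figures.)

0.9239c

Apply u = (u'+v)/(1+u'v) twice. Missile in the platform frame: (0.495+0.4191)/(1+0.495·0.4191) = 0.9141/1.2074545 = 0.75705c.
That velocity, transformed to the rest frame of Earth: (0.75705+0.555)/(1+0.75705·0.555) = 1.31205/1.42016275 = 0.92387c.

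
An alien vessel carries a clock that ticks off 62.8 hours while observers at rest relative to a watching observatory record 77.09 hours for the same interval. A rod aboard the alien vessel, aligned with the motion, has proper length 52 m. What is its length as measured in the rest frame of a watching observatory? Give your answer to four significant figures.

The time-dilation ratio gives γ = 77.09/62.8 = 1.22755.
The rod contracts by the same γ: 52 m / 1.22755 = 42.36 m.

42.36 m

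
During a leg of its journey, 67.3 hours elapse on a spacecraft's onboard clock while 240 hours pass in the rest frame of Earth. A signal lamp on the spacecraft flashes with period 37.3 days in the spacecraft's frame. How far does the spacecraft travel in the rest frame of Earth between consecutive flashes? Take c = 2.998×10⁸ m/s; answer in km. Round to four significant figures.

From Δt = γΔτ: γ = 240/67.3 = 3.56612.
β = √(1 − 1/γ²) = 0.95988. Lab-frame period = γτ = 3.56612×37.3 days = 133.02 days. Distance = βc × γτ = 0.95988 × 2.998×10⁸ m/s × 11492928 s = 3.3073×10^15 m = 3.307×10^12 km.

3.307×10^12 km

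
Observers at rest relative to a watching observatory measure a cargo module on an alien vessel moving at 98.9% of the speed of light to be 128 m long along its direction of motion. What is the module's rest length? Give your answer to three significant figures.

γ = 1/√(1 − β²) = 1/√(1 − 0.978121) = 1/√0.021879 = 1/0.147916 = 6.7606.
Proper length: L₀ = γ·L = 6.7606 × 128 = 865 m.

865 m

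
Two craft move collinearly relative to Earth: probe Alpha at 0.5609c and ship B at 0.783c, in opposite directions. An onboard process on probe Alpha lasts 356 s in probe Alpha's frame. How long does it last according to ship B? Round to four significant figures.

994.9 s

Transform probe Alpha's velocity into ship B's frame: (0.5609 + 0.783)/(1 + 0.5609·0.783) = 1.3439/1.4391847, so the relative speed is 0.93379c.
γ for this relative speed: γ = 1/√(1 − 0.871964) = 2.7947.
Probe Alpha's interval is proper; time dilation gives Δt_B = γΔτ = 2.7947 × 356 s = 994.9 s.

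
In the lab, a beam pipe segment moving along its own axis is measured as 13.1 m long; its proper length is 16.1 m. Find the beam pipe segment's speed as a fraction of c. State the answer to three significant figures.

Length contraction gives γ = L₀/L = 16.1/13.1 = 1.229.
β = √(1 − 1/γ²) = √0.337942 = 0.581.

0.581c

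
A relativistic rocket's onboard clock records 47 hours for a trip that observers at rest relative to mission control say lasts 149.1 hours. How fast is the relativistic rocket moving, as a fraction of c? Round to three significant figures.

0.949c

γ = Δt/Δτ = 149.1/47 = 3.1723.
β = √(1 − 1/γ²) = √(1 − 0.0993691) = √0.9006309 = 0.949.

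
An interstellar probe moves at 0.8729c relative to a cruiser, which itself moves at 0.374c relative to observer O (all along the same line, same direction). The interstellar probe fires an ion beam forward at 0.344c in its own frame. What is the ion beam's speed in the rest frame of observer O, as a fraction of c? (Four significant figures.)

0.9703c

Apply u = (u'+v)/(1+u'v) twice. Ion beam in the cruiser frame: (0.344+0.8729)/(1+0.344·0.8729) = 1.2169/1.3002776 = 0.93588c.
That velocity, transformed to the rest frame of observer O: (0.93588+0.374)/(1+0.93588·0.374) = 1.30988/1.35001912 = 0.97027c.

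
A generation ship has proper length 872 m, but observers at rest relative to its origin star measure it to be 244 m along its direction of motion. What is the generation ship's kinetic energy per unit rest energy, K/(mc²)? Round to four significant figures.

2.574

Length contraction gives γ = L₀/L = 872/244 = 3.57377.
K/(mc²) = γ − 1 = 3.57377 − 1 = 2.574.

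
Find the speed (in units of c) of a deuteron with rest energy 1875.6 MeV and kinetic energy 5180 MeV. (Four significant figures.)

0.9640c

γ = 1 + K/(mc²) = 1 + 5180/1875.6 = 3.7618.
β = √(1 − 1/γ²) = √(1 − 0.0706657) = √0.9293343 = 0.9640.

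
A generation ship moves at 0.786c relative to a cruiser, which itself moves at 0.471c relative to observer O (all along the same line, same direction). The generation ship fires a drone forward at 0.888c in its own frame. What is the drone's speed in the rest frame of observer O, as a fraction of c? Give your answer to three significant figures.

0.995c

Apply u = (u'+v)/(1+u'v) twice. Drone in the cruiser frame: (0.888+0.786)/(1+0.888·0.786) = 1.674/1.697968 = 0.98588c.
That velocity, transformed to the rest frame of observer O: (0.98588+0.471)/(1+0.98588·0.471) = 1.45688/1.46434948 = 0.9949c.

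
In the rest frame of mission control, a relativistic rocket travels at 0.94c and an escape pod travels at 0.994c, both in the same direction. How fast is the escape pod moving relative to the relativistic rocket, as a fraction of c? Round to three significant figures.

Transform to the relativistic rocket's frame: u' = (u − v)/(1 − uv/c²).
u' = (0.994 − 0.94)/(1 − 0.994×0.94) = 0.054/0.06564 = 0.82267.
Speed in the relativistic rocket's frame: 0.823c (in the same direction).

0.823c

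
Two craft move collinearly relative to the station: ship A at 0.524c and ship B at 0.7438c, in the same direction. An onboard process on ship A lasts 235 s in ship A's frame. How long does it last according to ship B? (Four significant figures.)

251.9 s

Speed of ship A in ship B's frame: u = (v_A − v_B)/(1 − v_A v_B/c²) = (0.524 − 0.7438)/(1 − 0.524×0.7438) = −0.2198/0.6102488 = −0.36018; |u| = 0.36018c.
γ for this relative speed: γ = 1/√(1 − 0.12973) = 1.0719.
Ship A's interval is proper; time dilation gives Δt_B = γΔτ = 1.0719 × 235 s = 251.9 s.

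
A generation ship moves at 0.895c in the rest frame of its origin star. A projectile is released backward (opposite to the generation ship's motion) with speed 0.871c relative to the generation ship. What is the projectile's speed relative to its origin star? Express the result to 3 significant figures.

0.109c

Relativistic velocity addition: u = (u' + v)/(1 + u'v/c²), with u' = −0.871c and v = 0.895c.
Numerator: −0.871 + 0.895 = 0.024. Denominator: 1 + (−0.871)(0.895) = 0.220455.
u = 0.024/0.220455 = 0.10887, so the speed is 0.109c.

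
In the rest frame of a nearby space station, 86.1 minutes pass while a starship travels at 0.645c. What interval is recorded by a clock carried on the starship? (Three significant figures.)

β² = 0.416025, so γ = 1/√0.583975 = 1.3086.
The moving clock records proper time: Δτ = Δt/γ = 86.1/1.3086 = 65.8 minutes.

65.8 minutes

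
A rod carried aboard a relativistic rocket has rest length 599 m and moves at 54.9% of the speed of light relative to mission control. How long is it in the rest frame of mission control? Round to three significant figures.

501 m

γ = 1/√(1 − β²) = 1/√(1 − 0.301401) = 1/√0.698599 = 1/0.835822 = 1.1964.
Length contraction: L = L₀/γ = 599/1.1964 = 501 m.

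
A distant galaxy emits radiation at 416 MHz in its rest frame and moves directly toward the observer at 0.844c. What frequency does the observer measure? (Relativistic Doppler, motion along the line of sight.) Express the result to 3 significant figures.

1430 MHz

Relativistic Doppler (source moving toward): f_obs = f_src · √((1+β)/(1−β)).
With β = 0.844: factor = √(1.844/0.156) = 3.4381.
f_obs = 416 × 3.4381 = 1430 MHz.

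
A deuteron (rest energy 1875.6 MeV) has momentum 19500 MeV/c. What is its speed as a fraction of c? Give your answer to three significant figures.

0.995c

pc/(mc²) = 19500/1875.6 = 10.397 = βγ = β/√(1−β²).
So β² = x²/(1 + x²) with x = 10.397: x² = 108.098, β² = 108.098/109.098 = 0.990834, β = 0.995.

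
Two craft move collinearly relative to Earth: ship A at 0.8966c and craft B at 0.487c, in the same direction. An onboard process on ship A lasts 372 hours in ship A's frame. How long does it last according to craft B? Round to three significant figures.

Transform ship A's velocity into craft B's frame: (0.8966 − 0.487)/(1 − 0.8966·0.487) = 0.4096/0.5633558, so the relative speed is 0.72707c.
γ for this relative speed: γ = 1/√(1 − 0.528631) = 1.4565.
Ship A's interval is proper; time dilation gives Δt_B = γΔτ = 1.4565 × 372 hours = 542 hours.

542 hours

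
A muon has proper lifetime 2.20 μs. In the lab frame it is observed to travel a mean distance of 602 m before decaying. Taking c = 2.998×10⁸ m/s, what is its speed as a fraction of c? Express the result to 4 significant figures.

Lab distance = (lab lifetime)·v = γτ·βc, so βγ = d/(cτ) = 602.0/(2.998×10⁸ × 2.200×10^-6) = 0.91273.
With βγ = 0.91273: γ² = 1 + (βγ)² = 1.833076, and β = (βγ)/γ = 0.91273/1.35391 = 0.6741.

0.6741c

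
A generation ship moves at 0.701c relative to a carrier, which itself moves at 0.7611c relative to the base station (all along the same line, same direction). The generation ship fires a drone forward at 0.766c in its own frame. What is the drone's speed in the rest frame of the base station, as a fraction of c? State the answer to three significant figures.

0.994c

Apply u = (u'+v)/(1+u'v) twice. Drone in the carrier frame: (0.766+0.701)/(1+0.766·0.701) = 1.467/1.536966 = 0.95448c.
That velocity, transformed to the rest frame of the base station: (0.95448+0.7611)/(1+0.95448·0.7611) = 1.71558/1.726454728 = 0.9937c.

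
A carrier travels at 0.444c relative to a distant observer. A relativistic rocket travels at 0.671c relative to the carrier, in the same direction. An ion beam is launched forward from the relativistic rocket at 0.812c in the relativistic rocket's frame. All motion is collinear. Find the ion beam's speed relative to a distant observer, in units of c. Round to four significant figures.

Compose velocities in two stages. Stage 1 (into S'): u₁ = (0.812+0.671)/(1+0.812×0.671) = 0.95996.
Stage 2 (into S): u = (0.95996+0.444)/(1+0.95996×0.444) = 0.98439, so the speed is 0.9844c.

0.9844c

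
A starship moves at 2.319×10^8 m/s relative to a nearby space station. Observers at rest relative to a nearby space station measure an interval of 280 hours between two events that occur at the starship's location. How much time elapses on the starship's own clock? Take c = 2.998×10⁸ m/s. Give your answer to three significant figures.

177 hours

β = v/c = (2.319×10^8 m/s)/(2.998×10⁸ m/s) = 0.773516.
Lorentz factor: γ = (1 − 0.598327)^(−1/2) = 1.5778.
The moving clock records proper time: Δτ = Δt/γ = 280/1.5778 = 177 hours.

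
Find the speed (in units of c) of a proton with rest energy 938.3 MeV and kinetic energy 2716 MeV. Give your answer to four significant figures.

0.9665c

K = (γ−1)mc², so γ = 1 + 2716/938.3 = 3.8946.
Then v/c = √(1 − γ⁻²) = √(1 − 0.0659287) = √0.9340713 = 0.9665.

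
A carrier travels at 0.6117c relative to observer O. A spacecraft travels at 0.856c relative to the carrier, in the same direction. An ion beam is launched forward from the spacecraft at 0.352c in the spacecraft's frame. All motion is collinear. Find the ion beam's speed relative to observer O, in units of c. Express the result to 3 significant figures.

0.982c

First combine the ion beam and spacecraft (S''→S'): u₁ = (0.352 + 0.856)/(1 + 0.352×0.856) = 1.208/1.301312 = 0.92829.
Then combine with the carrier (S'→S): u = (0.92829 + 0.6117)/(1 + 0.92829×0.6117) = 1.53999/1.567834993 = 0.98224.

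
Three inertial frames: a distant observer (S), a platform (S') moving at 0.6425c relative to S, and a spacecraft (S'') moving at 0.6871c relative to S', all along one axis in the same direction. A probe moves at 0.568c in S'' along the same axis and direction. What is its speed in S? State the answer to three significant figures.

Compose velocities in two stages. Stage 1 (into S'): u₁ = (0.568+0.6871)/(1+0.568×0.6871) = 0.90277.
Stage 2 (into S): u = (0.90277+0.6425)/(1+0.90277×0.6425) = 0.978, so the speed is 0.978c.

0.978c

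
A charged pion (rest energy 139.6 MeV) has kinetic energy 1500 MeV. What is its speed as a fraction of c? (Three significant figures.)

K = (γ−1)mc², so γ = 1 + 1500/139.6 = 11.745.
Then v/c = √(1 − γ⁻²) = √(1 − 0.00724926) = √0.99275074 = 0.996.

0.996c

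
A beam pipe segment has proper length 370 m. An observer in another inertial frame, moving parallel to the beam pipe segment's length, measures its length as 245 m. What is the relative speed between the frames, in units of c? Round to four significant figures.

0.7494c

Length contraction gives γ = L₀/L = 370/245 = 1.5102.
β = √(1 − 1/γ²) = √0.561539 = 0.7494.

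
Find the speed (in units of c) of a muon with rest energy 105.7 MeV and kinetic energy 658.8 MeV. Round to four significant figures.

γ = 1 + K/(mc²) = 1 + 658.8/105.7 = 7.2327.
β = √(1 − 1/γ²) = √(1 − 0.0191161) = √0.9808839 = 0.9904.

0.9904c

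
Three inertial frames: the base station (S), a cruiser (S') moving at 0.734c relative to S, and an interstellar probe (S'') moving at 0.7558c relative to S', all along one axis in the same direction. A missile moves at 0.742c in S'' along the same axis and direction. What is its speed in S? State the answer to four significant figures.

Apply u = (u'+v)/(1+u'v) twice. Missile in the cruiser frame: (0.742+0.7558)/(1+0.742·0.7558) = 1.4978/1.5608036 = 0.95963c.
That velocity, transformed to the rest frame of the base station: (0.95963+0.734)/(1+0.95963·0.734) = 1.69363/1.70436842 = 0.9937c.

0.9937c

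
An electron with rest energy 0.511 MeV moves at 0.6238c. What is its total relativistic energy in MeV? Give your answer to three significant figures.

0.654 MeV

β² = 0.38912644, so γ = 1/√0.61087356 = 1.2795.
Total energy: E = γmc² = 1.2795 × 0.511 MeV = 0.654 MeV.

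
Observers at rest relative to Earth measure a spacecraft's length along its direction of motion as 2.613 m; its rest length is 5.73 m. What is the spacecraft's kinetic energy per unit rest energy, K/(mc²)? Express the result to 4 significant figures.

1.193

From L = L₀/γ: γ = 5.73/2.613 = 2.19288.
K/(mc²) = γ − 1 = 2.19288 − 1 = 1.193.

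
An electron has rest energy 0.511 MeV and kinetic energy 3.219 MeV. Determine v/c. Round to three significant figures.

0.991

K = (γ−1)mc², so γ = 1 + 3.219/0.511 = 7.2994.
Then v/c = √(1 − γ⁻²) = √(1 − 0.0187683) = √0.9812317 = 0.991.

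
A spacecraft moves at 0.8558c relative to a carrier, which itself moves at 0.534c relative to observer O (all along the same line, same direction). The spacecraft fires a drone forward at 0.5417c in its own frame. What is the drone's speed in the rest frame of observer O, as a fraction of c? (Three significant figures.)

First combine the drone and spacecraft (S''→S'): u₁ = (0.5417 + 0.8558)/(1 + 0.5417×0.8558) = 1.3975/1.46358686 = 0.95485.
Then combine with the carrier (S'→S): u = (0.95485 + 0.534)/(1 + 0.95485×0.534) = 1.48885/1.5098899 = 0.98607.

0.986c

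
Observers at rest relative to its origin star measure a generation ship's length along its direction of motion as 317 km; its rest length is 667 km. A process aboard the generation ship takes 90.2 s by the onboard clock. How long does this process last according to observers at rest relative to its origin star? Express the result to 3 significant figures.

190 s

From L = L₀/γ: γ = 667/317 = 2.1041.
Δt = γΔτ = 2.1041 × 90.2 = 190 s.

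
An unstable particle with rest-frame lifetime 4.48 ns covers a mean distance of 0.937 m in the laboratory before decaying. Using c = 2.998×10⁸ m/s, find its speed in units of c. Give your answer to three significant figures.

d = βγcτ ⇒ βγ = d/(cτ) = 0.9370 m / (1.343104 m) = 0.69764.
β = (βγ)/√(1+(βγ)²) = 0.69764/√1.486702 = 0.572.

0.572c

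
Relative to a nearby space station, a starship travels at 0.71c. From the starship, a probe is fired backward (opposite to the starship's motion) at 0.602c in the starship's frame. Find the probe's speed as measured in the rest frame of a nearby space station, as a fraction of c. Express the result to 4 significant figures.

0.1886c

Relativistic velocity addition: u = (u' + v)/(1 + u'v/c²), with u' = −0.602c and v = 0.71c.
Numerator: −0.602 + 0.71 = 0.108. Denominator: 1 + (−0.602)(0.71) = 0.57258.
u = 0.108/0.57258 = 0.18862, so the speed is 0.1886c.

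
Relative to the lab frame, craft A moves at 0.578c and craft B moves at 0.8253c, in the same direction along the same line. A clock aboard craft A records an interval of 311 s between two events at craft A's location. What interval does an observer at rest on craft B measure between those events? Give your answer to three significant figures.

353 s

The velocity of craft A relative to craft B is (0.578 − 0.8253)c / (1 − 0.578×0.8253) = −0.47287c; relative speed 0.47287c.
At |u| = 0.47287c, γ = (1 − 0.223606)^(−1/2) = 1.1349.
The clock on craft A records proper time, so craft B measures Δt = γΔτ = 1.1349 × 311 = 353 s.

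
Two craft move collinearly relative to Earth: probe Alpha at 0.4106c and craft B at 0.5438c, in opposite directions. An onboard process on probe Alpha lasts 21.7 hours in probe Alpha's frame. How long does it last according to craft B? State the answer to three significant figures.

The velocity of probe Alpha relative to craft B is (0.4106 + 0.5438)c / (1 + 0.4106×0.5438) = 0.78019c; relative speed 0.78019c.
γ for this relative speed: γ = 1/√(1 − 0.608696) = 1.5986.
Probe Alpha's interval is proper; time dilation gives Δt_B = γΔτ = 1.5986 × 21.7 hours = 34.7 hours.

34.7 hours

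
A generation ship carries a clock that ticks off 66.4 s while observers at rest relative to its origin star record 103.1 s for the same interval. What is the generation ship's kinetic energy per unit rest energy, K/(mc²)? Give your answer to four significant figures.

0.5527

From Δt = γΔτ: γ = 103.1/66.4 = 1.55271.
Since K = (γ−1)mc², K/(mc²) = 1.55271 − 1 = 0.5527.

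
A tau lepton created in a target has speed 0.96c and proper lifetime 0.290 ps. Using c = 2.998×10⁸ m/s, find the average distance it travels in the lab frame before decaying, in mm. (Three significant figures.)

0.298 mm

Lorentz factor: γ = (1 − 0.9216)^(−1/2) = 3.5714.
Lab-frame lifetime: Δt = γτ = 3.5714 × 0.290 ps = 1.0357 ps.
Distance: d = vΔt = 0.96 × 2.998×10⁸ m/s × 1.0357×10^-12 s = 2.98×10^-4 m = 0.298 mm.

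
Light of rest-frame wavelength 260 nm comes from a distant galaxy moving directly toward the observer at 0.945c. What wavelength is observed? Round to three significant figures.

Relativistic Doppler for wavelength: λ_obs = λ_src · √((1−β)/(1+β)).
With β = 0.945: factor = √(0.055/1.945) = 0.16816.
λ_obs = 260 × 0.16816 = 43.7 nm.

43.7 nm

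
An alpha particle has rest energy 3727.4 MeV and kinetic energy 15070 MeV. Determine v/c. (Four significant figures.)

K = (γ−1)mc², so γ = 1 + 15070/3727.4 = 5.043.
Then v/c = √(1 − γ⁻²) = √(1 − 0.0393208) = √0.9606792 = 0.9801.

0.9801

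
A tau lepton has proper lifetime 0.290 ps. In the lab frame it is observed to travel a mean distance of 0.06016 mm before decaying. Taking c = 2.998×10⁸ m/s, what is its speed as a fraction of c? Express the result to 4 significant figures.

Let x = d/(cτ) = 6.016×10^-5 m / (2.998×10⁸ m/s × 2.900×10^-13 s) = 0.69196. Since d = βγcτ, x = βγ = β/√(1−β²).
Solving: β² = x²/(1+x²) = 0.478809/1.478809 = 0.32378, so β = 0.5690.

0.5690c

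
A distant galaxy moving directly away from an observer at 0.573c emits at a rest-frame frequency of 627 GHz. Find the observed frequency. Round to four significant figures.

Relativistic Doppler (source moving away): f_obs = f_src · √((1−β)/(1+β)).
With β = 0.573: factor = √(0.427/1.573) = 0.52101.
f_obs = 627 × 0.52101 = 326.7 GHz.

326.7 GHz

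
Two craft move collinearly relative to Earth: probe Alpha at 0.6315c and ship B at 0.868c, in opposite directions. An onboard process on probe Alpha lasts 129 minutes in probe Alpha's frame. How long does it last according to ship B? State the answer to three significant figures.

Speed of probe Alpha in ship B's frame: u = (v_A + v_B)/(1 + v_A v_B/c²) = (0.6315 + 0.868)/(1 + 0.6315×0.868) = 1.4995/1.548142 = 0.96858; |u| = 0.96858c.
γ for this relative speed: γ = 1/√(1 − 0.938147) = 4.0209.
The clock on probe Alpha records proper time, so ship B measures Δt = γΔτ = 4.0209 × 129 = 519 minutes.

519 minutes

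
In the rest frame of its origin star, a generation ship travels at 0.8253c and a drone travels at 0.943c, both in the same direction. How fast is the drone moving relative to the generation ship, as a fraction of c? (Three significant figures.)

Transform to the generation ship's frame: u' = (u − v)/(1 − uv/c²).
u' = (0.943 − 0.8253)/(1 − 0.943×0.8253) = 0.1177/0.2217421 = 0.5308.
Speed in the generation ship's frame: 0.531c (in the same direction).

0.531c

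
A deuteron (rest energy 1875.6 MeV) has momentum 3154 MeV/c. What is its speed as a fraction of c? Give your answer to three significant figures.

0.860c

βγ = pc/(mc²) = 3154/1875.6 = 1.6816.
Since γ² = 1 + (βγ)² = 3.82778, γ = √3.82778 = 1.95647, and β = (βγ)/γ = 1.6816/1.95647 = 0.860.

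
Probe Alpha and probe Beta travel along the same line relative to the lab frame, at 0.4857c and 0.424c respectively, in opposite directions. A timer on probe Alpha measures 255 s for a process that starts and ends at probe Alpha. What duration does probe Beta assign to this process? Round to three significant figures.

Speed of probe Alpha in probe Beta's frame: u = (v_A + v_B)/(1 + v_A v_B/c²) = (0.4857 + 0.424)/(1 + 0.4857×0.424) = 0.9097/1.2059368 = 0.75435; |u| = 0.75435c.
At |u| = 0.75435c, γ = (1 − 0.569044)^(−1/2) = 1.5233.
Probe Alpha's interval is proper; time dilation gives Δt_B = γΔτ = 1.5233 × 255 s = 388 s.

388 s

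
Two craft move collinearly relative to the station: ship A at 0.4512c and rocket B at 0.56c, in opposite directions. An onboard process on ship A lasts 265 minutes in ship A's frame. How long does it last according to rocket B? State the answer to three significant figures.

449 minutes

Speed of ship A in rocket B's frame: u = (v_A + v_B)/(1 + v_A v_B/c²) = (0.4512 + 0.56)/(1 + 0.4512×0.56) = 1.0112/1.252672 = 0.80723; |u| = 0.80723c.
At |u| = 0.80723c, γ = (1 − 0.65162)^(−1/2) = 1.6942.
The clock on ship A records proper time, so rocket B measures Δt = γΔτ = 1.6942 × 265 = 449 minutes.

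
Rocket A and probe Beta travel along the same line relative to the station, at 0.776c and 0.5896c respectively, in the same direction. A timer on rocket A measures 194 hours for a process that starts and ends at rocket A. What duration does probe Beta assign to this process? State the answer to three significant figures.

Transform rocket A's velocity into probe Beta's frame: (0.776 − 0.5896)/(1 − 0.776·0.5896) = 0.1864/0.5424704, so the relative speed is 0.34361c.
At |u| = 0.34361c, γ = (1 − 0.118068)^(−1/2) = 1.0648.
The clock on rocket A records proper time, so probe Beta measures Δt = γΔτ = 1.0648 × 194 = 207 hours.

207 hours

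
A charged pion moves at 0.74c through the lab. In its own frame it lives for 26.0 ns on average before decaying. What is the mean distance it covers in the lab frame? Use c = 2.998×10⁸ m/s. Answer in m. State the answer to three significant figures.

8.58 m

With β = 0.74, γ = 1/√(1 − 0.74²) = 1/√0.4524 = 1.4868.
Lab-frame lifetime: Δt = γτ = 1.4868 × 26.0 ns = 38.657 ns.
Distance: d = vΔt = 0.74 × 2.998×10⁸ m/s × 3.8657×10^-8 s = 8.58 m.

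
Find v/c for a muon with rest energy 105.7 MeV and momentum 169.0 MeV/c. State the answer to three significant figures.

0.848

βγ = pc/(mc²) = 169.0/105.7 = 1.5989.
Since γ² = 1 + (βγ)² = 3.55648, γ = √3.55648 = 1.88586, and β = (βγ)/γ = 1.5989/1.88586 = 0.848.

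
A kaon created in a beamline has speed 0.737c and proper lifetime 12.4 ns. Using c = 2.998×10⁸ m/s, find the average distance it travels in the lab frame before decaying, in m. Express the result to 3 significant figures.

4.05 m

β² = 0.543169, so γ = 1/√0.456831 = 1.4795.
Lab-frame lifetime: Δt = γτ = 1.4795 × 12.4 ns = 18.346 ns.
Distance: d = vΔt = 0.737 × 2.998×10⁸ m/s × 1.8346×10^-8 s = 4.05 m.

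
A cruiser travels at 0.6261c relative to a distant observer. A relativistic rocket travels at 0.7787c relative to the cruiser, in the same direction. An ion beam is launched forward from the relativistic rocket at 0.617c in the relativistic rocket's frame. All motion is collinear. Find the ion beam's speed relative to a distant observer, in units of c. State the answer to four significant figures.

0.9865c

First combine the ion beam and relativistic rocket (S''→S'): u₁ = (0.617 + 0.7787)/(1 + 0.617×0.7787) = 1.3957/1.4804579 = 0.94275.
Then combine with the cruiser (S'→S): u = (0.94275 + 0.6261)/(1 + 0.94275×0.6261) = 1.56885/1.590255775 = 0.98654.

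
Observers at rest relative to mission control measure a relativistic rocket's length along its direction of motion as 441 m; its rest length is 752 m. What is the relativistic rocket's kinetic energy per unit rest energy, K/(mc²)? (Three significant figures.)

From L = L₀/γ: γ = 752/441 = 1.70522.
Since K = (γ−1)mc², K/(mc²) = 1.70522 − 1 = 0.705.

0.705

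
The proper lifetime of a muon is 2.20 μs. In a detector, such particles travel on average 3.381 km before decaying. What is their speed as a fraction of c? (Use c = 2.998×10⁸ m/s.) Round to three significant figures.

0.981c

Lab distance = (lab lifetime)·v = γτ·βc, so βγ = d/(cτ) = 3381/(2.998×10⁸ × 2.200×10^-6) = 5.1261.
With βγ = 5.1261: γ² = 1 + (βγ)² = 27.2769, and β = (βγ)/γ = 5.1261/5.22273 = 0.981.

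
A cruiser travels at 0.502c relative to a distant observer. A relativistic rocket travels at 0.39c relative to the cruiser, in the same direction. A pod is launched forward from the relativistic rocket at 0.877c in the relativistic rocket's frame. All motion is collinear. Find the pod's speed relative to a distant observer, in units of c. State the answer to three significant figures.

0.981c

Apply u = (u'+v)/(1+u'v) twice. Pod in the cruiser frame: (0.877+0.39)/(1+0.877·0.39) = 1.267/1.34203 = 0.94409c.
That velocity, transformed to the rest frame of a distant observer: (0.94409+0.502)/(1+0.94409·0.502) = 1.44609/1.47393318 = 0.98111c.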